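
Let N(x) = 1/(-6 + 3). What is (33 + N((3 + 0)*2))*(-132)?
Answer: -4312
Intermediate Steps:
N(x) = -⅓ (N(x) = 1/(-3) = -⅓)
(33 + N((3 + 0)*2))*(-132) = (33 - ⅓)*(-132) = (98/3)*(-132) = -4312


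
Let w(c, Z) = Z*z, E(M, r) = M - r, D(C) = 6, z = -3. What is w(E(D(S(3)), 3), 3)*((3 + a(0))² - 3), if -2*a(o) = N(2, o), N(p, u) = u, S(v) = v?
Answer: -54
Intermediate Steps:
a(o) = -o/2
w(c, Z) = -3*Z (w(c, Z) = Z*(-3) = -3*Z)
w(E(D(S(3)), 3), 3)*((3 + a(0))² - 3) = (-3*3)*((3 - ½*0)² - 3) = -9*((3 + 0)² - 3) = -9*(3² - 3) = -9*(9 - 3) = -9*6 = -54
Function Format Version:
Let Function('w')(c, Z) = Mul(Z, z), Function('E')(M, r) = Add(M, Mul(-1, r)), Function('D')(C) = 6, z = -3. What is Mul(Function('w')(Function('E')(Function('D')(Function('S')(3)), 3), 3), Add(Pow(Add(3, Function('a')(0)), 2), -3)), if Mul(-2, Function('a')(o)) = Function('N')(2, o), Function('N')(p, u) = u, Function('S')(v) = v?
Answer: -54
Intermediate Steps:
Function('a')(o) = Mul(Rational(-1, 2), o)
Function('w')(c, Z) = Mul(-3, Z) (Function('w')(c, Z) = Mul(Z, -3) = Mul(-3, Z))
Mul(Function('w')(Function('E')(Function('D')(Function('S')(3)), 3), 3), Add(Pow(Add(3, Function('a')(0)), 2), -3)) = Mul(Mul(-3, 3), Add(Pow(Add(3, Mul(Rational(-1, 2), 0)), 2), -3)) = Mul(-9, Add(Pow(Add(3, 0), 2), -3)) = Mul(-9, Add(Pow(3, 2), -3)) = Mul(-9, Add(9, -3)) = Mul(-9, 6) = -54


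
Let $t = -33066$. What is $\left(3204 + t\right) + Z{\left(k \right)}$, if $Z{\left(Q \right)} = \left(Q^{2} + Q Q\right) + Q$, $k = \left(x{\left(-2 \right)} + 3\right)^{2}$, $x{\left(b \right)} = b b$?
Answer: $-25011$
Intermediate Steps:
$x{\left(b \right)} = b^{2}$
$k = 49$ ($k = \left(\left(-2\right)^{2} + 3\right)^{2} = \left(4 + 3\right)^{2} = 7^{2} = 49$)
$Z{\left(Q \right)} = Q + 2 Q^{2}$ ($Z{\left(Q \right)} = \left(Q^{2} + Q^{2}\right) + Q = 2 Q^{2} + Q = Q + 2 Q^{2}$)
$\left(3204 + t\right) + Z{\left(k \right)} = \left(3204 - 33066\right) + 49 \left(1 + 2 \cdot 49\right) = -29862 + 49 \left(1 + 98\right) = -29862 + 49 \cdot 99 = -29862 + 4851 = -25011$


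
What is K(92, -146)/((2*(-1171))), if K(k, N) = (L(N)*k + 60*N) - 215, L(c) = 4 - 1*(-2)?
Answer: 8423/2342 ≈ 3.5965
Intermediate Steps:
L(c) = 6 (L(c) = 4 + 2 = 6)
K(k, N) = -215 + 6*k + 60*N (K(k, N) = (6*k + 60*N) - 215 = -215 + 6*k + 60*N)
K(92, -146)/((2*(-1171))) = (-215 + 6*92 + 60*(-146))/((2*(-1171))) = (-215 + 552 - 8760)/(-2342) = -8423*(-1/2342) = 8423/2342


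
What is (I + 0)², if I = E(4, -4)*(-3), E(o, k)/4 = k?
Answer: 2304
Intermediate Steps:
E(o, k) = 4*k
I = 48 (I = (4*(-4))*(-3) = -16*(-3) = 48)
(I + 0)² = (48 + 0)² = 48² = 2304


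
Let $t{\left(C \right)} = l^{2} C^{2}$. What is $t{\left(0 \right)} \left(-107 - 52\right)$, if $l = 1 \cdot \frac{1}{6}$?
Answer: $0$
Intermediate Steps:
$l = \frac{1}{6}$ ($l = 1 \cdot \frac{1}{6} = \frac{1}{6} \approx 0.16667$)
$t{\left(C \right)} = \frac{C^{2}}{36}$
$t{\left(0 \right)} \left(-107 - 52\right) = \frac{0^{2}}{36} \left(-107 - 52\right) = \frac{1}{36} \cdot 0 \left(-159\right) = 0 \left(-159\right) = 0$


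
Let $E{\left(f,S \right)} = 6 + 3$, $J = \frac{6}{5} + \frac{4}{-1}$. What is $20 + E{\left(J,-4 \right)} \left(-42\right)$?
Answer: $-358$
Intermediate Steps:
$J = - \frac{14}{5}$ ($J = 6 \cdot \frac{1}{5} + 4 \left(-1\right) = \frac{6}{5} - 4 = - \frac{14}{5} \approx -2.8$)
$E{\left(f,S \right)} = 9$
$20 + E{\left(J,-4 \right)} \left(-42\right) = 20 + 9 \left(-42\right) = 20 - 378 = -358$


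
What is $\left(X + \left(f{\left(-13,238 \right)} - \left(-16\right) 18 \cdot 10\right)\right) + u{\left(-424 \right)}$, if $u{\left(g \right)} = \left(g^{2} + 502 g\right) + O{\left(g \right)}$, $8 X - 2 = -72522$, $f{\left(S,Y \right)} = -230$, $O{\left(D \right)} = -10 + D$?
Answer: $-39921$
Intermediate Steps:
$X = -9065$ ($X = \frac{1}{4} + \frac{1}{8} \left(-72522\right) = \frac{1}{4} - \frac{36261}{4} = -9065$)
$u{\left(g \right)} = -10 + g^{2} + 503 g$ ($u{\left(g \right)} = \left(g^{2} + 502 g\right) + \left(-10 + g\right) = -10 + g^{2} + 503 g$)
$\left(X + \left(f{\left(-13,238 \right)} - \left(-16\right) 18 \cdot 10\right)\right) + u{\left(-424 \right)} = \left(-9065 - \left(230 + \left(-16\right) 18 \cdot 10\right)\right) + \left(-10 + \left(-424\right)^{2} + 503 \left(-424\right)\right) = \left(-9065 - \left(230 - 2880\right)\right) - 33506 = \left(-9065 - -2650\right) - 33506 = \left(-9065 + \left(-230 + 2880\right)\right) - 33506 = \left(-9065 + 2650\right) - 33506 = -6415 - 33506 = -39921$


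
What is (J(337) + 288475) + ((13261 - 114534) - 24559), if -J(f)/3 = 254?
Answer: 161881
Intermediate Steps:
J(f) = -762 (J(f) = -3*254 = -762)
(J(337) + 288475) + ((13261 - 114534) - 24559) = (-762 + 288475) + ((13261 - 114534) - 24559) = 287713 + (-101273 - 24559) = 287713 - 125832 = 161881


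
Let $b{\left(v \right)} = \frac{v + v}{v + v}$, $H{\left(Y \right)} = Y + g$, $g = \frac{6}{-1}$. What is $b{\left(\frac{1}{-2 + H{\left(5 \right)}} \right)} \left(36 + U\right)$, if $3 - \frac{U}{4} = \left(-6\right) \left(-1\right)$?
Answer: $24$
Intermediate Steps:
$g = -6$ ($g = 6 \left(-1\right) = -6$)
$H{\left(Y \right)} = -6 + Y$ ($H{\left(Y \right)} = Y - 6 = -6 + Y$)
$U = -12$ ($U = 12 - 4 \left(\left(-6\right) \left(-1\right)\right) = 12 - 24 = -12$)
$b{\left(v \right)} = 1$ ($b{\left(v \right)} = \frac{2 v}{2 v} = 2 v \frac{1}{2 v} = 1$)
$b{\left(\frac{1}{-2 + H{\left(5 \right)}} \right)} \left(36 + U\right) = 1 \left(36 - 12\right) = 1 \cdot 24 = 24$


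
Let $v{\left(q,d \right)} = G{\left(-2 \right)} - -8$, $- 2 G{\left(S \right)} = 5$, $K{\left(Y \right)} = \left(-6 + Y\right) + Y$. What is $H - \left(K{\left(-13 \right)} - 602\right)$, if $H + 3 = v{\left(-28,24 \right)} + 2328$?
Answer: $\frac{5929}{2} \approx 2964.5$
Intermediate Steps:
$K{\left(Y \right)} = -6 + 2 Y$
$G{\left(S \right)} = - \frac{5}{2}$ ($G{\left(S \right)} = \left(- \frac{1}{2}\right) 5 = - \frac{5}{2}$)
$v{\left(q,d \right)} = \frac{11}{2}$ ($v{\left(q,d \right)} = - \frac{5}{2} - -8 = - \frac{5}{2} + 8 = \frac{11}{2}$)
$H = \frac{4661}{2}$ ($H = -3 + \left(\frac{11}{2} + 2328\right) = -3 + \frac{4667}{2} = \frac{4661}{2} \approx 2330.5$)
$H - \left(K{\left(-13 \right)} - 602\right) = \frac{4661}{2} - \left(\left(-6 + 2 \left(-13\right)\right) - 602\right) = \frac{4661}{2} - \left(\left(-6 - 26\right) - 602\right) = \frac{4661}{2} - \left(-32 - 602\right) = \frac{4661}{2} - -634 = \frac{4661}{2} + 634 = \frac{5929}{2}$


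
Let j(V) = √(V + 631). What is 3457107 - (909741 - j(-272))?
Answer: 2547366 + √359 ≈ 2.5474e+6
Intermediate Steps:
j(V) = √(631 + V)
3457107 - (909741 - j(-272)) = 3457107 - (909741 - √(631 - 272)) = 3457107 - (909741 - √359) = 3457107 + (-909741 + √359) = 2547366 + √359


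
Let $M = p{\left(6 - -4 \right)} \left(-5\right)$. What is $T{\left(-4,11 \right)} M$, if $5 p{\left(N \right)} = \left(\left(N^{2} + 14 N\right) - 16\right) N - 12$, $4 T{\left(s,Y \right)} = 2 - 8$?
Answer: $3342$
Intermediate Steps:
$T{\left(s,Y \right)} = - \frac{3}{2}$ ($T{\left(s,Y \right)} = \frac{2 - 8}{4} = \frac{1}{4} \left(-6\right) = - \frac{3}{2}$)
$p{\left(N \right)} = - \frac{12}{5} + \frac{N \left(-16 + N^{2} + 14 N\right)}{5}$ ($p{\left(N \right)} = \frac{\left(\left(N^{2} + 14 N\right) - 16\right) N - 12}{5} = \frac{\left(-16 + N^{2} + 14 N\right) N - 12}{5} = \frac{N \left(-16 + N^{2} + 14 N\right) - 12}{5} = \frac{-12 + N \left(-16 + N^{2} + 14 N\right)}{5} = - \frac{12}{5} + \frac{N \left(-16 + N^{2} + 14 N\right)}{5}$)
$M = -2228$ ($M = \left(- \frac{12}{5} - \frac{16 \left(6 - -4\right)}{5} + \frac{\left(6 - -4\right)^{3}}{5} + \frac{14 \left(6 - -4\right)^{2}}{5}\right) \left(-5\right) = \left(- \frac{12}{5} - \frac{16 \left(6 + 4\right)}{5} + \frac{\left(6 + 4\right)^{3}}{5} + \frac{14 \left(6 + 4\right)^{2}}{5}\right) \left(-5\right) = \left(- \frac{12}{5} - 32 + \frac{10^{3}}{5} + \frac{14 \cdot 10^{2}}{5}\right) \left(-5\right) = \left(- \frac{12}{5} - 32 + \frac{1}{5} \cdot 1000 + \frac{14}{5} \cdot 100\right) \left(-5\right) = \left(- \frac{12}{5} - 32 + 200 + 280\right) \left(-5\right) = \frac{2228}{5} \left(-5\right) = -2228$)
$T{\left(-4,11 \right)} M = \left(- \frac{3}{2}\right) \left(-2228\right) = 3342$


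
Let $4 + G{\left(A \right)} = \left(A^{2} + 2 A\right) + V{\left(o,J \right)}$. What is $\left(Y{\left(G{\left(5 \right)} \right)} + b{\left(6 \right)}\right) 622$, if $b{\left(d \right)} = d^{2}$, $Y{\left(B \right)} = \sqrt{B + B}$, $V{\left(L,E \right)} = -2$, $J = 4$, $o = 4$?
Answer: $22392 + 622 \sqrt{58} \approx 27129.0$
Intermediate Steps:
$G{\left(A \right)} = -6 + A^{2} + 2 A$ ($G{\left(A \right)} = -4 - \left(2 - A^{2} - 2 A\right) = -4 + \left(-2 + A^{2} + 2 A\right) = -6 + A^{2} + 2 A$)
$Y{\left(B \right)} = \sqrt{2} \sqrt{B}$ ($Y{\left(B \right)} = \sqrt{2 B} = \sqrt{2} \sqrt{B}$)
$\left(Y{\left(G{\left(5 \right)} \right)} + b{\left(6 \right)}\right) 622 = \left(\sqrt{2} \sqrt{-6 + 5^{2} + 2 \cdot 5} + 6^{2}\right) 622 = \left(\sqrt{2} \sqrt{-6 + 25 + 10} + 36\right) 622 = \left(\sqrt{2} \sqrt{29} + 36\right) 622 = \left(\sqrt{58} + 36\right) 622 = \left(36 + \sqrt{58}\right) 622 = 22392 + 622 \sqrt{58}$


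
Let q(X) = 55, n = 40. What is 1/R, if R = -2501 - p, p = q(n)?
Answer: -1/2556 ≈ -0.00039124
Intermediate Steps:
p = 55
R = -2556 (R = -2501 - 1*55 = -2501 - 55 = -2556)
1/R = 1/(-2556) = -1/2556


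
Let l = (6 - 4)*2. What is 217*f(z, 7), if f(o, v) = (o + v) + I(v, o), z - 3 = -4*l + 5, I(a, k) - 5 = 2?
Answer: 1302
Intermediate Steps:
l = 4 (l = 2*2 = 4)
I(a, k) = 7 (I(a, k) = 5 + 2 = 7)
z = -8 (z = 3 + (-4*4 + 5) = 3 + (-16 + 5) = 3 - 11 = -8)
f(o, v) = 7 + o + v (f(o, v) = (o + v) + 7 = 7 + o + v)
217*f(z, 7) = 217*(7 - 8 + 7) = 217*6 = 1302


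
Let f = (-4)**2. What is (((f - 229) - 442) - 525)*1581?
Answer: -1865580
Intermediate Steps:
f = 16
(((f - 229) - 442) - 525)*1581 = (((16 - 229) - 442) - 525)*1581 = ((-213 - 442) - 525)*1581 = (-655 - 525)*1581 = -1180*1581 = -1865580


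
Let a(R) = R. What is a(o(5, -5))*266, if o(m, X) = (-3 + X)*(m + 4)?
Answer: -19152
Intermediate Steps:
o(m, X) = (-3 + X)*(4 + m)
a(o(5, -5))*266 = (-12 - 3*5 + 4*(-5) - 5*5)*266 = (-12 - 15 - 20 - 25)*266 = -72*266 = -19152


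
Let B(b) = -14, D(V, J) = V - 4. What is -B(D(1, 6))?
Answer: 14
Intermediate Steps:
D(V, J) = -4 + V
-B(D(1, 6)) = -1*(-14) = 14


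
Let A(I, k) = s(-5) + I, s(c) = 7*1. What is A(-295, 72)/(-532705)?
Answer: 288/532705 ≈ 0.00054064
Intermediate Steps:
s(c) = 7
A(I, k) = 7 + I
A(-295, 72)/(-532705) = (7 - 295)/(-532705) = -288*(-1/532705) = 288/532705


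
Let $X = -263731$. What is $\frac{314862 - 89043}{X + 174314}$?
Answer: $- \frac{225819}{89417} \approx -2.5255$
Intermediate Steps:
$\frac{314862 - 89043}{X + 174314} = \frac{314862 - 89043}{-263731 + 174314} = \frac{225819}{-89417} = 225819 \left(- \frac{1}{89417}\right) = - \frac{225819}{89417}$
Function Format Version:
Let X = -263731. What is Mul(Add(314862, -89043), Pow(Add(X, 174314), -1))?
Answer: Rational(-225819, 89417) ≈ -2.5255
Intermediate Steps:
Mul(Add(314862, -89043), Pow(Add(X, 174314), -1)) = Mul(Add(314862, -89043), Pow(Add(-263731, 174314), -1)) = Mul(225819, Pow(-89417, -1)) = Mul(225819, Rational(-1, 89417)) = Rational(-225819, 89417)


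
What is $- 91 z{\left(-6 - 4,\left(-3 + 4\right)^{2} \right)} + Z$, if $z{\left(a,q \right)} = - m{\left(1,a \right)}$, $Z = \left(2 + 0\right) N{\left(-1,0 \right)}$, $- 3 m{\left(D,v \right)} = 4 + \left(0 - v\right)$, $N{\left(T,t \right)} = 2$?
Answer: $- \frac{1262}{3} \approx -420.67$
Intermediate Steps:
$m{\left(D,v \right)} = - \frac{4}{3} + \frac{v}{3}$ ($m{\left(D,v \right)} = - \frac{4 + \left(0 - v\right)}{3} = - \frac{4 - v}{3} = - \frac{4}{3} + \frac{v}{3}$)
$Z = 4$ ($Z = \left(2 + 0\right) 2 = 2 \cdot 2 = 4$)
$z{\left(a,q \right)} = \frac{4}{3} - \frac{a}{3}$ ($z{\left(a,q \right)} = - (- \frac{4}{3} + \frac{a}{3}) = \frac{4}{3} - \frac{a}{3}$)
$- 91 z{\left(-6 - 4,\left(-3 + 4\right)^{2} \right)} + Z = - 91 \left(\frac{4}{3} - \frac{-6 - 4}{3}\right) + 4 = - 91 \left(\frac{4}{3} - - \frac{10}{3}\right) + 4 = - 91 \left(\frac{4}{3} + \frac{10}{3}\right) + 4 = \left(-91\right) \frac{14}{3} + 4 = - \frac{1274}{3} + 4 = - \frac{1262}{3}$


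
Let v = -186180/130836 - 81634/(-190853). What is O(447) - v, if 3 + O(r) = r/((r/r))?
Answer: 925977423789/2080870259 ≈ 445.00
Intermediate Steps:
v = -2071028793/2080870259 (v = -186180*1/130836 - 81634*(-1/190853) = -15515/10903 + 81634/190853 = -2071028793/2080870259 ≈ -0.99527)
O(r) = -3 + r (O(r) = -3 + r/((r/r)) = -3 + r/1 = -3 + r*1 = -3 + r)
O(447) - v = (-3 + 447) - 1*(-2071028793/2080870259) = 444 + 2071028793/2080870259 = 925977423789/2080870259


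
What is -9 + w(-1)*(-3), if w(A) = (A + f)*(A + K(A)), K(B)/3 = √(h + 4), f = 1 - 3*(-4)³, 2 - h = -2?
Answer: 567 - 3456*√2 ≈ -4320.5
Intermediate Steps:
h = 4 (h = 2 - 1*(-2) = 2 + 2 = 4)
f = 193 (f = 1 - 3*(-64) = 1 + 192 = 193)
K(B) = 6*√2 (K(B) = 3*√(4 + 4) = 3*√8 = 3*(2*√2) = 6*√2)
w(A) = (193 + A)*(A + 6*√2) (w(A) = (A + 193)*(A + 6*√2) = (193 + A)*(A + 6*√2))
-9 + w(-1)*(-3) = -9 + ((-1)² + 193*(-1) + 1158*√2 + 6*(-1)*√2)*(-3) = -9 + (1 - 193 + 1158*√2 - 6*√2)*(-3) = -9 + (-192 + 1152*√2)*(-3) = -9 + (576 - 3456*√2) = 567 - 3456*√2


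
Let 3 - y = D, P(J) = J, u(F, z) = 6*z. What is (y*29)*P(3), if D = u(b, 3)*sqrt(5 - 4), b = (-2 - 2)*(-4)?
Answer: -1305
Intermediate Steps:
b = 16 (b = -4*(-4) = 16)
D = 18 (D = (6*3)*sqrt(5 - 4) = 18*sqrt(1) = 18*1 = 18)
y = -15 (y = 3 - 1*18 = 3 - 18 = -15)
(y*29)*P(3) = -15*29*3 = -435*3 = -1305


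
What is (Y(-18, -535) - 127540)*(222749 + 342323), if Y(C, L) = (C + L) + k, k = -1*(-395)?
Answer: -72158564256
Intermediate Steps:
k = 395
Y(C, L) = 395 + C + L (Y(C, L) = (C + L) + 395 = 395 + C + L)
(Y(-18, -535) - 127540)*(222749 + 342323) = ((395 - 18 - 535) - 127540)*(222749 + 342323) = (-158 - 127540)*565072 = -127698*565072 = -72158564256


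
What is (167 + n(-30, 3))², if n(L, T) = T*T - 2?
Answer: 30276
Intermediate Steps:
n(L, T) = -2 + T² (n(L, T) = T² - 2 = -2 + T²)
(167 + n(-30, 3))² = (167 + (-2 + 3²))² = (167 + (-2 + 9))² = (167 + 7)² = 174² = 30276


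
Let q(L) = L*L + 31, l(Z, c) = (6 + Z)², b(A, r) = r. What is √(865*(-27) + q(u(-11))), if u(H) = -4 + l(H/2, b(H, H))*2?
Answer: 7*I*√1903/2 ≈ 152.68*I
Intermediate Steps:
u(H) = -4 + 2*(6 + H/2)² (u(H) = -4 + (6 + H/2)²*2 = -4 + 2*(6 + H/2)²)
q(L) = 31 + L² (q(L) = L² + 31 = 31 + L²)
√(865*(-27) + q(u(-11))) = √(865*(-27) + (31 + (-4 + (12 - 11)²/2)²)) = √(-23355 + (31 + (-4 + (½)*1²)²)) = √(-23355 + (31 + (-4 + (½)*1)²)) = √(-23355 + (31 + (-4 + ½)²)) = √(-23355 + (31 + (-7/2)²)) = √(-23355 + (31 + 49/4)) = √(-23355 + 173/4) = √(-93247/4) = 7*I*√1903/2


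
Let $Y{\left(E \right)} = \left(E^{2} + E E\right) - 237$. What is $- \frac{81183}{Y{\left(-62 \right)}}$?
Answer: $- \frac{81183}{7451} \approx -10.896$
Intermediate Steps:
$Y{\left(E \right)} = -237 + 2 E^{2}$ ($Y{\left(E \right)} = \left(E^{2} + E^{2}\right) - 237 = 2 E^{2} - 237 = -237 + 2 E^{2}$)
$- \frac{81183}{Y{\left(-62 \right)}} = - \frac{81183}{-237 + 2 \left(-62\right)^{2}} = - \frac{81183}{-237 + 2 \cdot 3844} = - \frac{81183}{-237 + 7688} = - \frac{81183}{7451}$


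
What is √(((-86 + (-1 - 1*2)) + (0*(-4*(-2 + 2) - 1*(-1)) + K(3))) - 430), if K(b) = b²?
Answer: I*√510 ≈ 22.583*I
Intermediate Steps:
√(((-86 + (-1 - 1*2)) + (0*(-4*(-2 + 2) - 1*(-1)) + K(3))) - 430) = √(((-86 + (-1 - 1*2)) + (0*(-4*(-2 + 2) - 1*(-1)) + 3²)) - 430) = √(((-86 + (-1 - 2)) + (0*(-4*0 + 1) + 9)) - 430) = √(((-86 - 3) + (0*(0 + 1) + 9)) - 430) = √((-89 + (0*1 + 9)) - 430) = √((-89 + (0 + 9)) - 430) = √((-89 + 9) - 430) = √(-80 - 430) = √(-510) = I*√510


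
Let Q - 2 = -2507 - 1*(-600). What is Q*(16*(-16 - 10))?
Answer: 792480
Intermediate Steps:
Q = -1905 (Q = 2 + (-2507 - 1*(-600)) = 2 + (-2507 + 600) = 2 - 1907 = -1905)
Q*(16*(-16 - 10)) = -30480*(-16 - 10) = -30480*(-26) = -1905*(-416) = 792480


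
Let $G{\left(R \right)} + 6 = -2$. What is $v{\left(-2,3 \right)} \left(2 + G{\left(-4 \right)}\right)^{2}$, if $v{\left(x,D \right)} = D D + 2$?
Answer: $396$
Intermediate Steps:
$G{\left(R \right)} = -8$ ($G{\left(R \right)} = -6 - 2 = -8$)
$v{\left(x,D \right)} = 2 + D^{2}$ ($v{\left(x,D \right)} = D^{2} + 2 = 2 + D^{2}$)
$v{\left(-2,3 \right)} \left(2 + G{\left(-4 \right)}\right)^{2} = \left(2 + 3^{2}\right) \left(2 - 8\right)^{2} = \left(2 + 9\right) \left(-6\right)^{2} = 11 \cdot 36 = 396$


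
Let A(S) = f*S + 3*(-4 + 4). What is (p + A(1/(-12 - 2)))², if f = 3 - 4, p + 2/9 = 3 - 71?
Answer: 73736569/15876 ≈ 4644.5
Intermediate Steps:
p = -614/9 (p = -2/9 + (3 - 71) = -2/9 - 68 = -614/9 ≈ -68.222)
f = -1
A(S) = -S (A(S) = -S + 3*(-4 + 4) = -S + 3*0 = -S + 0 = -S)
(p + A(1/(-12 - 2)))² = (-614/9 - 1/(-12 - 2))² = (-614/9 - 1/(-14))² = (-614/9 - 1*(-1/14))² = (-614/9 + 1/14)² = (-8587/126)² = 73736569/15876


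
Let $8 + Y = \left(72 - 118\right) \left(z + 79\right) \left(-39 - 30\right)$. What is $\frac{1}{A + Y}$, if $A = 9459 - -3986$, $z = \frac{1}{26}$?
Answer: $\frac{13}{3435966} \approx 3.7835 \cdot 10^{-6}$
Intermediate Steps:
$z = \frac{1}{26} \approx 0.038462$
$Y = \frac{3261181}{13}$ ($Y = -8 + \left(72 - 118\right) \left(\frac{1}{26} + 79\right) \left(-39 - 30\right) = -8 - 46 \cdot \frac{2055}{26} \left(-69\right) = -8 - - \frac{3261285}{13} = -8 + \frac{3261285}{13} = \frac{3261181}{13} \approx 2.5086 \cdot 10^{5}$)
$A = 13445$ ($A = 9459 + 3986 = 13445$)
$\frac{1}{A + Y} = \frac{1}{13445 + \frac{3261181}{13}} = \frac{1}{\frac{3435966}{13}} = \frac{13}{3435966}$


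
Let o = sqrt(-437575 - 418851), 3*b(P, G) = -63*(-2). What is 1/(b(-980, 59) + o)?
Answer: 21/429095 - I*sqrt(856426)/858190 ≈ 4.894e-5 - 0.0010784*I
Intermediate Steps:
b(P, G) = 42 (b(P, G) = (-63*(-2))/3 = (1/3)*126 = 42)
o = I*sqrt(856426) (o = sqrt(-856426) = I*sqrt(856426) ≈ 925.43*I)
1/(b(-980, 59) + o) = 1/(42 + I*sqrt(856426))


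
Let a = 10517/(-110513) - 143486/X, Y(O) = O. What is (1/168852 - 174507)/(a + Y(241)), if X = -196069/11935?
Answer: -49113175099793108947/2525949002800823736 ≈ -19.443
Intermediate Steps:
X = -196069/11935 (X = -196069*1/11935 = -196069/11935 ≈ -16.428)
a = 14557849870589/1666782569 (a = 10517/(-110513) - 143486/(-196069/11935) = 10517*(-1/110513) - 143486*(-11935/196069) = -809/8501 + 1712505410/196069 = 14557849870589/1666782569 ≈ 8734.1)
(1/168852 - 174507)/(a + Y(241)) = (1/168852 - 174507)/(14557849870589/1666782569 + 241) = (1/168852 - 174507)/(14959544469718/1666782569) = -29465855963/168852*1666782569/14959544469718 = -49113175099793108947/2525949002800823736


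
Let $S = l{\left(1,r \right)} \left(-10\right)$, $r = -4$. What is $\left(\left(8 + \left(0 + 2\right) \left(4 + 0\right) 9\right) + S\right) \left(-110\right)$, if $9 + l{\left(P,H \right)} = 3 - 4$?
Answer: $-19800$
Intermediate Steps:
$l{\left(P,H \right)} = -10$ ($l{\left(P,H \right)} = -9 + \left(3 - 4\right) = -9 - 1 = -10$)
$S = 100$ ($S = \left(-10\right) \left(-10\right) = 100$)
$\left(\left(8 + \left(0 + 2\right) \left(4 + 0\right) 9\right) + S\right) \left(-110\right) = \left(\left(8 + \left(0 + 2\right) \left(4 + 0\right) 9\right) + 100\right) \left(-110\right) = \left(\left(8 + 2 \cdot 4 \cdot 9\right) + 100\right) \left(-110\right) = \left(\left(8 + 8 \cdot 9\right) + 100\right) \left(-110\right) = \left(\left(8 + 72\right) + 100\right) \left(-110\right) = \left(80 + 100\right) \left(-110\right) = 180 \left(-110\right) = -19800$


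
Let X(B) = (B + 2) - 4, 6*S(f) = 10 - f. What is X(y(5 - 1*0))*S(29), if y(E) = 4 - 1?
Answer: -19/6 ≈ -3.1667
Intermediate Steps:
y(E) = 3
S(f) = 5/3 - f/6 (S(f) = (10 - f)/6 = 5/3 - f/6)
X(B) = -2 + B (X(B) = (2 + B) - 4 = -2 + B)
X(y(5 - 1*0))*S(29) = (-2 + 3)*(5/3 - ⅙*29) = 1*(5/3 - 29/6) = 1*(-19/6) = -19/6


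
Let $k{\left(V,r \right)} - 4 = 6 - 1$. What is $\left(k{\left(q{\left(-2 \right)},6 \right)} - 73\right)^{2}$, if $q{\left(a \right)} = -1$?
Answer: $4096$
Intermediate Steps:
$k{\left(V,r \right)} = 9$ ($k{\left(V,r \right)} = 4 + \left(6 - 1\right) = 4 + 5 = 9$)
$\left(k{\left(q{\left(-2 \right)},6 \right)} - 73\right)^{2} = \left(9 - 73\right)^{2} = \left(-64\right)^{2} = 4096$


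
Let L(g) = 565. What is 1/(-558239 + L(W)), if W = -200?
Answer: -1/557674 ≈ -1.7932e-6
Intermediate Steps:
1/(-558239 + L(W)) = 1/(-558239 + 565) = 1/(-557674) = -1/557674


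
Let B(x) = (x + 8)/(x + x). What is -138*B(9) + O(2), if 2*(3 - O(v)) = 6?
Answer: -391/3 ≈ -130.33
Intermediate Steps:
O(v) = 0 (O(v) = 3 - ½*6 = 3 - 3 = 0)
B(x) = (8 + x)/(2*x) (B(x) = (8 + x)/((2*x)) = (8 + x)*(1/(2*x)) = (8 + x)/(2*x))
-138*B(9) + O(2) = -69*(8 + 9)/9 + 0 = -69*17/9 + 0 = -138*17/18 + 0 = -391/3 + 0 = -391/3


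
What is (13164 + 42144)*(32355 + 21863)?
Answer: 2998689144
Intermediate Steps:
(13164 + 42144)*(32355 + 21863) = 55308*54218 = 2998689144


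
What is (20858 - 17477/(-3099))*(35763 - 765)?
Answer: 754281784054/1033 ≈ 7.3019e+8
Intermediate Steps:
(20858 - 17477/(-3099))*(35763 - 765) = (20858 - 17477*(-1/3099))*34998 = (20858 + 17477/3099)*34998 = (64656419/3099)*34998 = 754281784054/1033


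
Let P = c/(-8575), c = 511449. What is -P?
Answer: 511449/8575 ≈ 59.644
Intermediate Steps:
P = -511449/8575 (P = 511449/(-8575) = 511449*(-1/8575) = -511449/8575 ≈ -59.644)
-P = -1*(-511449/8575) = 511449/8575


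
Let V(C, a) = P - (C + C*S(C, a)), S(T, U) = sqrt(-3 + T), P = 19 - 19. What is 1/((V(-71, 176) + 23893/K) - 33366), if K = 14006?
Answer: -6531080113262/217514348271880353 - 13927930556*I*sqrt(74)/217514348271880353 ≈ -3.0026e-5 - 5.5083e-7*I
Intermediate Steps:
P = 0
V(C, a) = -C - C*sqrt(-3 + C) (V(C, a) = 0 - (C + C*sqrt(-3 + C)) = 0 + (-C - C*sqrt(-3 + C)) = -C - C*sqrt(-3 + C))
1/((V(-71, 176) + 23893/K) - 33366) = 1/((-71*(-1 - sqrt(-3 - 71)) + 23893/14006) - 33366) = 1/((-71*(-1 - sqrt(-74)) + 23893*(1/14006)) - 33366) = 1/((-71*(-1 - I*sqrt(74)) + 23893/14006) - 33366) = 1/(((71 + 71*I*sqrt(74)) + 23893/14006) - 33366) = 1/((1018319/14006 + 71*I*sqrt(74)) - 33366) = 1/(-466305877/14006 + 71*I*sqrt(74))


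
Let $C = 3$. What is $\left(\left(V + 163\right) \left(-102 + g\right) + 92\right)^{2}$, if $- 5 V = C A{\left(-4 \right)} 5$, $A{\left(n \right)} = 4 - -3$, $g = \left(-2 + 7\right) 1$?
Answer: $187197124$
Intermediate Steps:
$g = 5$ ($g = 5 \cdot 1 = 5$)
$A{\left(n \right)} = 7$ ($A{\left(n \right)} = 4 + 3 = 7$)
$V = -21$ ($V = - \frac{3 \cdot 7 \cdot 5}{5} = - \frac{21 \cdot 5}{5} = \left(- \frac{1}{5}\right) 105 = -21$)
$\left(\left(V + 163\right) \left(-102 + g\right) + 92\right)^{2} = \left(\left(-21 + 163\right) \left(-102 + 5\right) + 92\right)^{2} = \left(142 \left(-97\right) + 92\right)^{2} = \left(-13774 + 92\right)^{2} = \left(-13682\right)^{2} = 187197124$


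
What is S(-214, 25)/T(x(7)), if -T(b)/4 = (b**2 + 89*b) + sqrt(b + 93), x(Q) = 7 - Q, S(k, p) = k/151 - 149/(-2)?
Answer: -7357*sqrt(93)/37448 ≈ -1.8946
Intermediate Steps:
S(k, p) = 149/2 + k/151 (S(k, p) = k*(1/151) - 149*(-1/2) = k/151 + 149/2 = 149/2 + k/151)
T(b) = -356*b - 4*b**2 - 4*sqrt(93 + b) (T(b) = -4*((b**2 + 89*b) + sqrt(b + 93)) = -4*((b**2 + 89*b) + sqrt(93 + b)) = -4*(b**2 + sqrt(93 + b) + 89*b) = -356*b - 4*b**2 - 4*sqrt(93 + b))
S(-214, 25)/T(x(7)) = (149/2 + (1/151)*(-214))/(-356*(7 - 1*7) - 4*(7 - 1*7)**2 - 4*sqrt(93 + (7 - 1*7))) = (149/2 - 214/151)/(-356*(7 - 7) - 4*(7 - 7)**2 - 4*sqrt(93 + (7 - 7))) = 22071/(302*(-356*0 - 4*0**2 - 4*sqrt(93 + 0))) = 22071/(302*(0 - 4*0 - 4*sqrt(93))) = 22071/(302*(0 + 0 - 4*sqrt(93))) = 22071/(302*((-4*sqrt(93)))) = 22071*(-sqrt(93)/372)/302 = -7357*sqrt(93)/37448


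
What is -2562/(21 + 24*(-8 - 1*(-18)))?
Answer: -854/87 ≈ -9.8161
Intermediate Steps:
-2562/(21 + 24*(-8 - 1*(-18))) = -2562/(21 + 24*(-8 + 18)) = -2562/(21 + 24*10) = -2562/(21 + 240) = -2562/261 = -2562*1/261 = -854/87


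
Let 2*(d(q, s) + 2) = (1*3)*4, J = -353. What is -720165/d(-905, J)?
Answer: -720165/4 ≈ -1.8004e+5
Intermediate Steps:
d(q, s) = 4 (d(q, s) = -2 + ((1*3)*4)/2 = -2 + (3*4)/2 = -2 + (½)*12 = -2 + 6 = 4)
-720165/d(-905, J) = -720165/4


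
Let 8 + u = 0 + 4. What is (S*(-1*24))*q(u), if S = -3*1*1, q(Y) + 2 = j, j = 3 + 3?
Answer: 288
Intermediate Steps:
u = -4 (u = -8 + (0 + 4) = -8 + 4 = -4)
j = 6
q(Y) = 4 (q(Y) = -2 + 6 = 4)
S = -3 (S = -3*1 = -3)
(S*(-1*24))*q(u) = -(-3)*24*4 = -3*(-24)*4 = 72*4 = 288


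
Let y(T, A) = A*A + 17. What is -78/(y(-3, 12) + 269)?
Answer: -39/215 ≈ -0.18140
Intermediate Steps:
y(T, A) = 17 + A**2 (y(T, A) = A**2 + 17 = 17 + A**2)
-78/(y(-3, 12) + 269) = -78/((17 + 12**2) + 269) = -78/((17 + 144) + 269) = -78/(161 + 269) = -78/430 = -78*1/430 = -39/215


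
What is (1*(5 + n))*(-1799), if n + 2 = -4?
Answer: 1799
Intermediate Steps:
n = -6 (n = -2 - 4 = -6)
(1*(5 + n))*(-1799) = (1*(5 - 6))*(-1799) = (1*(-1))*(-1799) = -1*(-1799) = 1799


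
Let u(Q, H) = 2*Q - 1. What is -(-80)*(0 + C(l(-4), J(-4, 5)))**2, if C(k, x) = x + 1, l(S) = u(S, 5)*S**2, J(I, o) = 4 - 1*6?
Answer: 80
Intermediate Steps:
u(Q, H) = -1 + 2*Q
J(I, o) = -2 (J(I, o) = 4 - 6 = -2)
l(S) = S**2*(-1 + 2*S) (l(S) = (-1 + 2*S)*S**2 = S**2*(-1 + 2*S))
C(k, x) = 1 + x
-(-80)*(0 + C(l(-4), J(-4, 5)))**2 = -(-80)*(0 + (1 - 2))**2 = -(-80)*(0 - 1)**2 = -(-80)*(-1)**2 = -(-80) = -1*(-80) = 80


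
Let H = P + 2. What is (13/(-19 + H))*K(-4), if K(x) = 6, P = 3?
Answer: -39/7 ≈ -5.5714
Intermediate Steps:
H = 5 (H = 3 + 2 = 5)
(13/(-19 + H))*K(-4) = (13/(-19 + 5))*6 = (13/(-14))*6 = (13*(-1/14))*6 = -13/14*6 = -39/7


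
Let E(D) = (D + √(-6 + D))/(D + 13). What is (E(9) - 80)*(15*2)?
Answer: -26265/11 + 15*√3/11 ≈ -2385.4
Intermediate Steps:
E(D) = (D + √(-6 + D))/(13 + D)
(E(9) - 80)*(15*2) = ((9 + √(-6 + 9))/(13 + 9) - 80)*(15*2) = ((9 + √3)/22 - 80)*30 = ((9/22 + √3/22) - 80)*30 = (-1751/22 + √3/22)*30 = -26265/11 + 15*√3/11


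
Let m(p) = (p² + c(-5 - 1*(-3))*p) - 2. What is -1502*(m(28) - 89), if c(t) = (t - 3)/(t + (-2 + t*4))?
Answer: -3175228/3 ≈ -1.0584e+6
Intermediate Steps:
c(t) = (-3 + t)/(-2 + 5*t) (c(t) = (-3 + t)/(t + (-2 + 4*t)) = (-3 + t)/(-2 + 5*t))
m(p) = -2 + p² + 5*p/12 (m(p) = (p² + ((-3 + (-5 - 1*(-3)))/(-2 + 5*(-5 - 1*(-3))))*p) - 2 = (p² + ((-3 + (-5 + 3))/(-2 + 5*(-5 + 3)))*p) - 2 = (p² + ((-3 - 2)/(-2 + 5*(-2)))*p) - 2 = (p² + (-5/(-2 - 10))*p) - 2 = (p² + (-5/(-12))*p) - 2 = (p² + (-1/12*(-5))*p) - 2 = (p² + 5*p/12) - 2 = -2 + p² + 5*p/12)
-1502*(m(28) - 89) = -1502*((-2 + 28² + (5/12)*28) - 89) = -1502*((-2 + 784 + 35/3) - 89) = -1502*(2381/3 - 89) = -1502*2114/3 = -3175228/3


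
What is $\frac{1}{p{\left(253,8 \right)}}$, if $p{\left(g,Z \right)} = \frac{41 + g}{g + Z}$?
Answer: $\frac{87}{98} \approx 0.88776$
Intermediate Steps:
$p{\left(g,Z \right)} = \frac{41 + g}{Z + g}$
$\frac{1}{p{\left(253,8 \right)}} = \frac{1}{\frac{1}{8 + 253} \left(41 + 253\right)} = \frac{1}{\frac{1}{261} \cdot 294} = \frac{1}{\frac{98}{87}} = \frac{87}{98}$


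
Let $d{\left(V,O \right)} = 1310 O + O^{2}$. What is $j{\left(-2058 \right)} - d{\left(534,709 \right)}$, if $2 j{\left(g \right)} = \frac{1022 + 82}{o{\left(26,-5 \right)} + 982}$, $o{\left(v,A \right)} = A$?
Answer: $- \frac{1398546615}{977} \approx -1.4315 \cdot 10^{6}$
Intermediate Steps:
$d{\left(V,O \right)} = O^{2} + 1310 O$
$j{\left(g \right)} = \frac{552}{977}$ ($j{\left(g \right)} = \frac{\left(1022 + 82\right) \frac{1}{-5 + 982}}{2} = \frac{1104 \cdot \frac{1}{977}}{2} = \frac{1}{2} \cdot \frac{1104}{977} = \frac{552}{977}$)
$j{\left(-2058 \right)} - d{\left(534,709 \right)} = \frac{552}{977} - 709 \left(1310 + 709\right) = \frac{552}{977} - 709 \cdot 2019 = \frac{552}{977} - 1431471 = - \frac{1398546615}{977}$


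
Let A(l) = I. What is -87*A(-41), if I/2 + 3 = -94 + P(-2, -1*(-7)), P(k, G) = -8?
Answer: 18270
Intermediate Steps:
I = -210 (I = -6 + 2*(-94 - 8) = -6 + 2*(-102) = -6 - 204 = -210)
A(l) = -210
-87*A(-41) = -87*(-210) = 18270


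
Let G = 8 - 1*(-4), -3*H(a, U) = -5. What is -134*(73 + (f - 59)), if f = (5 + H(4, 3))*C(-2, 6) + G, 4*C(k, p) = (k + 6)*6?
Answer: -8844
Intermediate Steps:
C(k, p) = 9 + 3*k/2 (C(k, p) = ((k + 6)*6)/4 = ((6 + k)*6)/4 = (36 + 6*k)/4 = 9 + 3*k/2)
H(a, U) = 5/3 (H(a, U) = -⅓*(-5) = 5/3)
G = 12 (G = 8 + 4 = 12)
f = 52 (f = (5 + 5/3)*(9 + (3/2)*(-2)) + 12 = 20*(9 - 3)/3 + 12 = (20/3)*6 + 12 = 40 + 12 = 52)
-134*(73 + (f - 59)) = -134*(73 + (52 - 59)) = -134*(73 - 7) = -134*66 = -8844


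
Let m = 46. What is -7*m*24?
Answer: -7728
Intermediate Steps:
-7*m*24 = -7*46*24 = -322*24 = -7728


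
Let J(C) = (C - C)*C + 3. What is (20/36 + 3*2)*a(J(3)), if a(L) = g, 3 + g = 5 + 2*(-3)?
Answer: -236/9 ≈ -26.222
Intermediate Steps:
J(C) = 3 (J(C) = 0*C + 3 = 0 + 3 = 3)
g = -4 (g = -3 + (5 + 2*(-3)) = -3 + (5 - 6) = -3 - 1 = -4)
a(L) = -4
(20/36 + 3*2)*a(J(3)) = (20/36 + 3*2)*(-4) = (20*(1/36) + 6)*(-4) = (5/9 + 6)*(-4) = (59/9)*(-4) = -236/9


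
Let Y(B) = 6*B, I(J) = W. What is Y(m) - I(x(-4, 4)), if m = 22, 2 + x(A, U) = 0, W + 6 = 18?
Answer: 120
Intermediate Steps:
W = 12 (W = -6 + 18 = 12)
x(A, U) = -2 (x(A, U) = -2 + 0 = -2)
I(J) = 12
Y(m) - I(x(-4, 4)) = 6*22 - 1*12 = 132 - 12 = 120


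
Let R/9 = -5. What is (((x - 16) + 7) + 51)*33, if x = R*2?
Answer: -1584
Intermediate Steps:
R = -45 (R = 9*(-5) = -45)
x = -90 (x = -45*2 = -90)
(((x - 16) + 7) + 51)*33 = (((-90 - 16) + 7) + 51)*33 = ((-106 + 7) + 51)*33 = (-99 + 51)*33 = -48*33 = -1584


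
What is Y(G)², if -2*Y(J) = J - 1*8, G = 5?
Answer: 9/4 ≈ 2.2500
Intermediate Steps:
Y(J) = 4 - J/2 (Y(J) = -(J - 1*8)/2 = -(J - 8)/2 = -(-8 + J)/2 = 4 - J/2)
Y(G)² = (4 - ½*5)² = (4 - 5/2)² = (3/2)² = 9/4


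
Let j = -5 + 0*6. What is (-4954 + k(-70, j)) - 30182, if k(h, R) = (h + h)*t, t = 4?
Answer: -35696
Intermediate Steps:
j = -5 (j = -5 + 0 = -5)
k(h, R) = 8*h (k(h, R) = (h + h)*4 = (2*h)*4 = 8*h)
(-4954 + k(-70, j)) - 30182 = (-4954 + 8*(-70)) - 30182 = (-4954 - 560) - 30182 = -5514 - 30182 = -35696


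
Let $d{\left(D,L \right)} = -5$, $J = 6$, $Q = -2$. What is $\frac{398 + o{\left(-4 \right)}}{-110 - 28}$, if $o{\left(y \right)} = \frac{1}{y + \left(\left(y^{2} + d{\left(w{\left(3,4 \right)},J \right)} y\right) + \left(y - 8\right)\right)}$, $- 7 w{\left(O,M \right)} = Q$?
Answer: $- \frac{7961}{2760} \approx -2.8844$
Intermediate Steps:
$w{\left(O,M \right)} = \frac{2}{7}$ ($w{\left(O,M \right)} = \left(- \frac{1}{7}\right) \left(-2\right) = \frac{2}{7}$)
$o{\left(y \right)} = \frac{1}{-8 + y^{2} - 3 y}$ ($o{\left(y \right)} = \frac{1}{y + \left(\left(y^{2} - 5 y\right) + \left(y - 8\right)\right)} = \frac{1}{y + \left(\left(y^{2} - 5 y\right) + \left(-8 + y\right)\right)} = \frac{1}{y - \left(8 - y^{2} + 4 y\right)} = \frac{1}{-8 + y^{2} - 3 y}$)
$\frac{398 + o{\left(-4 \right)}}{-110 - 28} = \frac{398 + \frac{1}{-8 + \left(-4\right)^{2} - -12}}{-110 - 28} = \frac{398 + \frac{1}{-8 + 16 + 12}}{-138} = \left(398 + \frac{1}{20}\right) \left(- \frac{1}{138}\right) = \frac{7961}{20} \left(- \frac{1}{138}\right) = - \frac{7961}{2760}$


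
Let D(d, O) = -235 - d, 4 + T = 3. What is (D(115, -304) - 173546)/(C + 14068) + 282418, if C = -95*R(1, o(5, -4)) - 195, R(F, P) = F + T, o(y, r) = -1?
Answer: 3917811018/13873 ≈ 2.8241e+5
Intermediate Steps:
T = -1 (T = -4 + 3 = -1)
R(F, P) = -1 + F (R(F, P) = F - 1 = -1 + F)
C = -195 (C = -95*(-1 + 1) - 195 = -95*0 - 195 = 0 - 195 = -195)
(D(115, -304) - 173546)/(C + 14068) + 282418 = ((-235 - 1*115) - 173546)/(-195 + 14068) + 282418 = ((-235 - 115) - 173546)/13873 + 282418 = (-350 - 173546)*(1/13873) + 282418 = -173896*1/13873 + 282418 = -173896/13873 + 282418 = 3917811018/13873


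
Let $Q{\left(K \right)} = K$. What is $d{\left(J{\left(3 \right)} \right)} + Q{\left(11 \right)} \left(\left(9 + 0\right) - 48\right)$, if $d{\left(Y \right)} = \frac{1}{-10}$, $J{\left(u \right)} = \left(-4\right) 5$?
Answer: $- \frac{4291}{10} \approx -429.1$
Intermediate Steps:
$J{\left(u \right)} = -20$
$d{\left(Y \right)} = - \frac{1}{10}$
$d{\left(J{\left(3 \right)} \right)} + Q{\left(11 \right)} \left(\left(9 + 0\right) - 48\right) = - \frac{1}{10} + 11 \left(\left(9 + 0\right) - 48\right) = - \frac{1}{10} + 11 \left(9 - 48\right) = - \frac{1}{10} + 11 \left(-39\right) = - \frac{1}{10} - 429 = - \frac{4291}{10}$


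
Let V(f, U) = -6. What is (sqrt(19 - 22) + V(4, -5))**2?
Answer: (6 - I*sqrt(3))**2 ≈ 33.0 - 20.785*I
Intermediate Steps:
(sqrt(19 - 22) + V(4, -5))**2 = (sqrt(19 - 22) - 6)**2 = (sqrt(-3) - 6)**2 = (I*sqrt(3) - 6)**2 = (-6 + I*sqrt(3))**2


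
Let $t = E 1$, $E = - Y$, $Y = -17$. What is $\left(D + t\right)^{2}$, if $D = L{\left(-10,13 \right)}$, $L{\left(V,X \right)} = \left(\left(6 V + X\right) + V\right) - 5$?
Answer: $2025$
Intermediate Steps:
$E = 17$ ($E = \left(-1\right) \left(-17\right) = 17$)
$L{\left(V,X \right)} = -5 + X + 7 V$ ($L{\left(V,X \right)} = \left(\left(X + 6 V\right) + V\right) - 5 = \left(X + 7 V\right) - 5 = -5 + X + 7 V$)
$D = -62$ ($D = -5 + 13 + 7 \left(-10\right) = -5 + 13 - 70 = -62$)
$t = 17$ ($t = 17 \cdot 1 = 17$)
$\left(D + t\right)^{2} = \left(-62 + 17\right)^{2} = \left(-45\right)^{2} = 2025$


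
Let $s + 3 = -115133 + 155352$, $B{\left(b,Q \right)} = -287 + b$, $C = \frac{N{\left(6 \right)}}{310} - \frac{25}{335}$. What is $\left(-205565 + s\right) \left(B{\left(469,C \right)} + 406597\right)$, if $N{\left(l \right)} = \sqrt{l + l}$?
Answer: $-67260500871$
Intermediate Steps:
$N{\left(l \right)} = \sqrt{2} \sqrt{l}$ ($N{\left(l \right)} = \sqrt{2 l} = \sqrt{2} \sqrt{l}$)
$C = - \frac{5}{67} + \frac{\sqrt{3}}{155}$ ($C = \frac{\sqrt{2} \sqrt{6}}{310} - \frac{25}{335} = 2 \sqrt{3} \cdot \frac{1}{310} - \frac{5}{67} = \frac{\sqrt{3}}{155} - \frac{5}{67} = - \frac{5}{67} + \frac{\sqrt{3}}{155} \approx -0.063452$)
$s = 40216$ ($s = -3 + \left(-115133 + 155352\right) = -3 + 40219 = 40216$)
$\left(-205565 + s\right) \left(B{\left(469,C \right)} + 406597\right) = \left(-205565 + 40216\right) \left(\left(-287 + 469\right) + 406597\right) = - 165349 \left(182 + 406597\right) = \left(-165349\right) 406779 = -67260500871$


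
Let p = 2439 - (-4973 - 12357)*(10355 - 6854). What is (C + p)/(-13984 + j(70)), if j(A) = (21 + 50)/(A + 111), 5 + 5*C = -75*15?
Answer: -10982092283/2531033 ≈ -4339.0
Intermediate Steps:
C = -226 (C = -1 + (-75*15)/5 = -1 + (⅕)*(-1125) = -1 - 225 = -226)
j(A) = 71/(111 + A)
p = 60674769 (p = 2439 - (-17330)*3501 = 2439 - 1*(-60672330) = 2439 + 60672330 = 60674769)
(C + p)/(-13984 + j(70)) = (-226 + 60674769)/(-13984 + 71/(111 + 70)) = 60674543/(-13984 + 71/181) = 60674543/(-2531033/181) = 60674543*(-181/2531033) = -10982092283/2531033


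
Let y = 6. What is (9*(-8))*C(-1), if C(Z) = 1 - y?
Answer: 360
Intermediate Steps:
C(Z) = -5 (C(Z) = 1 - 1*6 = 1 - 6 = -5)
(9*(-8))*C(-1) = (9*(-8))*(-5) = -72*(-5) = 360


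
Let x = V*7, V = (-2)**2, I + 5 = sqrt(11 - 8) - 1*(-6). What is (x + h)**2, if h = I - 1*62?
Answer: (33 - sqrt(3))**2 ≈ 977.68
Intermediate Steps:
I = 1 + sqrt(3) (I = -5 + (sqrt(11 - 8) - 1*(-6)) = -5 + (sqrt(3) + 6) = -5 + (6 + sqrt(3)) = 1 + sqrt(3) ≈ 2.7321)
V = 4
h = -61 + sqrt(3) (h = (1 + sqrt(3)) - 1*62 = (1 + sqrt(3)) - 62 = -61 + sqrt(3) ≈ -59.268)
x = 28 (x = 4*7 = 28)
(x + h)**2 = (28 + (-61 + sqrt(3)))**2 = (-33 + sqrt(3))**2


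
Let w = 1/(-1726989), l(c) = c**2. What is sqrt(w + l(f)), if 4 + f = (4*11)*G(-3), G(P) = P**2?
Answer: sqrt(458301497962850355)/1726989 ≈ 392.00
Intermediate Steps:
f = 392 (f = -4 + (4*11)*(-3)**2 = -4 + 44*9 = -4 + 396 = 392)
w = -1/1726989 ≈ -5.7904e-7
sqrt(w + l(f)) = sqrt(-1/1726989 + 392**2) = sqrt(-1/1726989 + 153664) = sqrt(265376037695/1726989) = sqrt(458301497962850355)/1726989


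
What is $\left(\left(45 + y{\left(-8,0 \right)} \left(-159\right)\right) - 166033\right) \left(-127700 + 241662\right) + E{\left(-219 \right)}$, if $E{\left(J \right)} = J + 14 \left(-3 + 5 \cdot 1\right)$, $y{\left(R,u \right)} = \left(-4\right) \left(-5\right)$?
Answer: $-19278723807$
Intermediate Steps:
$y{\left(R,u \right)} = 20$
$E{\left(J \right)} = 28 + J$ ($E{\left(J \right)} = J + 14 \left(-3 + 5\right) = J + 14 \cdot 2 = J + 28 = 28 + J$)
$\left(\left(45 + y{\left(-8,0 \right)} \left(-159\right)\right) - 166033\right) \left(-127700 + 241662\right) + E{\left(-219 \right)} = \left(\left(45 + 20 \left(-159\right)\right) - 166033\right) \left(-127700 + 241662\right) + \left(28 - 219\right) = \left(\left(45 - 3180\right) - 166033\right) 113962 - 191 = \left(-3135 - 166033\right) 113962 - 191 = \left(-169168\right) 113962 - 191 = -19278723616 - 191 = -19278723807$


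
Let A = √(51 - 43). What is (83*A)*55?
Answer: 9130*√2 ≈ 12912.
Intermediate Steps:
A = 2*√2 (A = √8 = 2*√2 ≈ 2.8284)
(83*A)*55 = (83*(2*√2))*55 = (166*√2)*55 = 9130*√2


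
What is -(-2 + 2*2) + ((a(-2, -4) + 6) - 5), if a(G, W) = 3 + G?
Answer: 0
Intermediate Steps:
-(-2 + 2*2) + ((a(-2, -4) + 6) - 5) = -(-2 + 2*2) + (((3 - 2) + 6) - 5) = -(-2 + 4) + ((1 + 6) - 5) = -1*2 + (7 - 5) = -2 + 2 = 0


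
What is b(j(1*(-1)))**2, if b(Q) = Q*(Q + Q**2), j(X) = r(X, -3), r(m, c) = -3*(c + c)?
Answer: 37896336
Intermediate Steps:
r(m, c) = -6*c
j(X) = 18 (j(X) = -6*(-3) = 18)
b(j(1*(-1)))**2 = (18**2*(1 + 18))**2 = (324*19)**2 = 6156**2 = 37896336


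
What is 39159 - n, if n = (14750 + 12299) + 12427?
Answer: -317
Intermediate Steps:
n = 39476 (n = 27049 + 12427 = 39476)
39159 - n = 39159 - 1*39476 = 39159 - 39476 = -317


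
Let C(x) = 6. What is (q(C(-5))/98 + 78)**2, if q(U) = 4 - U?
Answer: 14600041/2401 ≈ 6080.8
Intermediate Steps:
(q(C(-5))/98 + 78)**2 = ((4 - 1*6)/98 + 78)**2 = ((4 - 6)*(1/98) + 78)**2 = (-2*1/98 + 78)**2 = (-1/49 + 78)**2 = (3821/49)**2 = 14600041/2401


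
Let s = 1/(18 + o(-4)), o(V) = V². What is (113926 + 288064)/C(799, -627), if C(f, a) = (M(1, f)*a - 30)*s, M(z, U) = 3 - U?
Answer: 6833830/249531 ≈ 27.387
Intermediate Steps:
s = 1/34 (s = 1/(18 + (-4)²) = 1/(18 + 16) = 1/34 ≈ 0.029412)
C(f, a) = -15/17 + a*(3 - f)/34 (C(f, a) = ((3 - f)*a - 30)*(1/34) = (a*(3 - f) - 30)*(1/34) = (-30 + a*(3 - f))*(1/34) = -15/17 + a*(3 - f)/34)
(113926 + 288064)/C(799, -627) = (113926 + 288064)/(-15/17 - 1/34*(-627)*(-3 + 799)) = 401990/(-15/17 - 1/34*(-627)*796) = 401990/(-15/17 + 249546/17) = 401990/(249531/17) = 401990*(17/249531) = 6833830/249531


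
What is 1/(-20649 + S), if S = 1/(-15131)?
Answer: -15131/312440020 ≈ -4.8428e-5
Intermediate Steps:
S = -1/15131 ≈ -6.6089e-5
1/(-20649 + S) = 1/(-20649 - 1/15131) = 1/(-312440020/15131) = -15131/312440020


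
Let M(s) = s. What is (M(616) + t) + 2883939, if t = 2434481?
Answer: 5319036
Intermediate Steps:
(M(616) + t) + 2883939 = (616 + 2434481) + 2883939 = 2435097 + 2883939 = 5319036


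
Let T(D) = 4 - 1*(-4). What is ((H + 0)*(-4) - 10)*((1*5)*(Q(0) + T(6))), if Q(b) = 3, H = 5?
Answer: -1650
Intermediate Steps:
T(D) = 8 (T(D) = 4 + 4 = 8)
((H + 0)*(-4) - 10)*((1*5)*(Q(0) + T(6))) = ((5 + 0)*(-4) - 10)*((1*5)*(3 + 8)) = (5*(-4) - 10)*(5*11) = (-20 - 10)*55 = -30*55 = -1650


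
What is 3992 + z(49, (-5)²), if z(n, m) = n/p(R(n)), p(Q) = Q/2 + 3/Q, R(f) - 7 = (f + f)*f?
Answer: 30773802462/7708829 ≈ 3992.0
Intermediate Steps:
R(f) = 7 + 2*f² (R(f) = 7 + (f + f)*f = 7 + (2*f)*f = 7 + 2*f²)
p(Q) = Q/2 + 3/Q (p(Q) = Q*(½) + 3/Q = Q/2 + 3/Q)
z(n, m) = n/(7/2 + n² + 3/(7 + 2*n²)) (z(n, m) = n/((7 + 2*n²)/2 + 3/(7 + 2*n²)) = n/((7/2 + n²) + 3/(7 + 2*n²)) = n/(7/2 + n² + 3/(7 + 2*n²)))
3992 + z(49, (-5)²) = 3992 + 2*49*(7 + 2*49²)/(6 + (7 + 2*49²)²) = 3992 + 2*49*(7 + 2*2401)/(6 + (7 + 2*2401)²) = 3992 + 2*49*(7 + 4802)/(6 + (7 + 4802)²) = 3992 + 2*49*4809/(6 + 4809²) = 3992 + 2*49*4809/(6 + 23126481) = 3992 + 2*49*4809/23126487 = 3992 + 2*49*(1/23126487)*4809 = 3992 + 157094/7708829 = 30773802462/7708829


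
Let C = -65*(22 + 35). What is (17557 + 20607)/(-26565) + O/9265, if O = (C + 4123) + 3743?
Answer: -6944357/7032135 ≈ -0.98752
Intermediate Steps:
C = -3705 (C = -65*57 = -3705)
O = 4161 (O = (-3705 + 4123) + 3743 = 418 + 3743 = 4161)
(17557 + 20607)/(-26565) + O/9265 = (17557 + 20607)/(-26565) + 4161/9265 = 38164*(-1/26565) + 4161*(1/9265) = -5452/3795 + 4161/9265 = -6944357/7032135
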